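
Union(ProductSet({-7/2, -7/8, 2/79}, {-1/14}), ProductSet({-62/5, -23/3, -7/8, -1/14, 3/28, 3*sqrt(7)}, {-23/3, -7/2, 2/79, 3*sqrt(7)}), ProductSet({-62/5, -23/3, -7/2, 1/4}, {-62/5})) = Union(ProductSet({-7/2, -7/8, 2/79}, {-1/14}), ProductSet({-62/5, -23/3, -7/2, 1/4}, {-62/5}), ProductSet({-62/5, -23/3, -7/8, -1/14, 3/28, 3*sqrt(7)}, {-23/3, -7/2, 2/79, 3*sqrt(7)}))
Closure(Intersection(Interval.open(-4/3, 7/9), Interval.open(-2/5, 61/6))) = Interval(-2/5, 7/9)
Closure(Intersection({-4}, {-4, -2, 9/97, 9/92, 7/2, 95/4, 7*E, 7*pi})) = {-4}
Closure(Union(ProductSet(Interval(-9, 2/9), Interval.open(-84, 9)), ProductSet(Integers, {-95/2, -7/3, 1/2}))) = Union(ProductSet(Integers, {-95/2, -7/3, 1/2}), ProductSet(Interval(-9, 2/9), Interval(-84, 9)))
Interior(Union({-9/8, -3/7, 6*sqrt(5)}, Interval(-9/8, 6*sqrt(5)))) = Interval.open(-9/8, 6*sqrt(5))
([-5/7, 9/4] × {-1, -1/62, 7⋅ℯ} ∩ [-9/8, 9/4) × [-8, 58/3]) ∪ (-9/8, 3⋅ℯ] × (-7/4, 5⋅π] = ([-5/7, 9/4) × {-1, -1/62, 7⋅ℯ}) ∪ ((-9/8, 3⋅ℯ] × (-7/4, 5⋅π])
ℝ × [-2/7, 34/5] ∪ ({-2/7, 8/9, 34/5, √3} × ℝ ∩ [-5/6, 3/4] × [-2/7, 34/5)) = ℝ × [-2/7, 34/5]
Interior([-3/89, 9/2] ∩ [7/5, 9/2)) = (7/5, 9/2)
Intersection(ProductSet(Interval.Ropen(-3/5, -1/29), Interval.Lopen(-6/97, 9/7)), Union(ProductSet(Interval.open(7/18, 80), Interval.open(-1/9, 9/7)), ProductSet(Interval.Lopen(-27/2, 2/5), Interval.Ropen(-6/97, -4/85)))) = ProductSet(Interval.Ropen(-3/5, -1/29), Interval.open(-6/97, -4/85))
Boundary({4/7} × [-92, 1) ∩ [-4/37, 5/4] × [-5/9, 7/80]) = {4/7} × [-5/9, 7/80]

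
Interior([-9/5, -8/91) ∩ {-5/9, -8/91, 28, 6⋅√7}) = ∅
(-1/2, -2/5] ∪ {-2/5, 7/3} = (-1/2, -2/5] ∪ {7/3}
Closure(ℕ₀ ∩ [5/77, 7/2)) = {1, 2, 3}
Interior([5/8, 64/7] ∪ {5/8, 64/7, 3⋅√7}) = (5/8, 64/7)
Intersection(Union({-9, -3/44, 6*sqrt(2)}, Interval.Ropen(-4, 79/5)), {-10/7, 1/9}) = {-10/7, 1/9}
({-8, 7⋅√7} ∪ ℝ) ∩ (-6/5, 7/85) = (-6/5, 7/85)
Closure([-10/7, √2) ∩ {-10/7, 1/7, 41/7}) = {-10/7, 1/7}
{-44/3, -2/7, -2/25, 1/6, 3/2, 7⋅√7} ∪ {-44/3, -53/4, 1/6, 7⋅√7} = {-44/3, -53/4, -2/7, -2/25, 1/6, 3/2, 7⋅√7}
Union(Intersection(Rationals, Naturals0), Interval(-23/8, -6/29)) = Union(Interval(-23/8, -6/29), Naturals0)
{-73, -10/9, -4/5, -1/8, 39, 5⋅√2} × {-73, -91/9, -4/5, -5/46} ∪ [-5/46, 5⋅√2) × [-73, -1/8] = ([-5/46, 5⋅√2) × [-73, -1/8]) ∪ ({-73, -10/9, -4/5, -1/8, 39, 5⋅√2} × {-73, -91/9, -4/5, -5/46})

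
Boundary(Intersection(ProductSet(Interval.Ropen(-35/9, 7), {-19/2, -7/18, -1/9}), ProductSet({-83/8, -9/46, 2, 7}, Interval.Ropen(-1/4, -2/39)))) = ProductSet({-9/46, 2}, {-1/9})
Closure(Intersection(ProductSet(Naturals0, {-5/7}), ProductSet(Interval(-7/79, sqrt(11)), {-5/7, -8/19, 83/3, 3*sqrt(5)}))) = ProductSet(Range(0, 4, 1), {-5/7})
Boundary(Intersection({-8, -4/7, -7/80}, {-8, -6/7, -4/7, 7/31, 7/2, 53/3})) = {-8, -4/7}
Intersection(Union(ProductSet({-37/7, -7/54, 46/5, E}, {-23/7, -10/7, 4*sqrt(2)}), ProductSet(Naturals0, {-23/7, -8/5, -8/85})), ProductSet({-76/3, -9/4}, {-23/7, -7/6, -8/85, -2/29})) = EmptySet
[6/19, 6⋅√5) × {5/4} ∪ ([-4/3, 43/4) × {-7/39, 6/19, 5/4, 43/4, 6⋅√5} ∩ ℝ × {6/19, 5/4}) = ([-4/3, 43/4) × {6/19, 5/4}) ∪ ([6/19, 6⋅√5) × {5/4})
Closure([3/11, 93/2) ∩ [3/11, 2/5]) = [3/11, 2/5]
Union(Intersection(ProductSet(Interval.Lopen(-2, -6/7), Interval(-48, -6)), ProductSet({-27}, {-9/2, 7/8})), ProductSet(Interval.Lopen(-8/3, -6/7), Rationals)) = ProductSet(Interval.Lopen(-8/3, -6/7), Rationals)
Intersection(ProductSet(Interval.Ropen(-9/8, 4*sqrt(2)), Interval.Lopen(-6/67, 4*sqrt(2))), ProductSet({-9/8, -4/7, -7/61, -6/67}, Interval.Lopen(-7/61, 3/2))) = ProductSet({-9/8, -4/7, -7/61, -6/67}, Interval.Lopen(-6/67, 3/2))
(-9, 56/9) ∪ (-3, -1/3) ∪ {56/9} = (-9, 56/9]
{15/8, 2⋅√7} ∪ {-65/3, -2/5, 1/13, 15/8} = {-65/3, -2/5, 1/13, 15/8, 2⋅√7}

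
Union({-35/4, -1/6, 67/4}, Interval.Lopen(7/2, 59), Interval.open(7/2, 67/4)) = Union({-35/4, -1/6}, Interval.Lopen(7/2, 59))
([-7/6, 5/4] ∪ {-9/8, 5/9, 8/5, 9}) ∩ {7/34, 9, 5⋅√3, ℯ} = {7/34, 9}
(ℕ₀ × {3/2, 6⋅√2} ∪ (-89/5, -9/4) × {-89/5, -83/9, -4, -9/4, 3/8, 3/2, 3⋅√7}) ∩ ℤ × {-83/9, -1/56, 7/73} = {-17, -16, …, -3} × {-83/9}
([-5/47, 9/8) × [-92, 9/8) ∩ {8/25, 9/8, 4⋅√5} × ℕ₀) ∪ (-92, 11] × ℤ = (-92, 11] × ℤ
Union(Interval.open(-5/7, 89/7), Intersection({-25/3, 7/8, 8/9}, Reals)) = Union({-25/3}, Interval.open(-5/7, 89/7))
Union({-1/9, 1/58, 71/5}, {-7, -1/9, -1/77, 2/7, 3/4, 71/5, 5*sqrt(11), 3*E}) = {-7, -1/9, -1/77, 1/58, 2/7, 3/4, 71/5, 5*sqrt(11), 3*E}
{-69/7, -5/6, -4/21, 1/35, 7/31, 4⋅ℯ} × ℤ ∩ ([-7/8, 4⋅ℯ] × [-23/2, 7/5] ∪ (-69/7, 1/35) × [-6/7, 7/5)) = {-5/6, -4/21, 1/35, 7/31, 4⋅ℯ} × {-11, -10, …, 1}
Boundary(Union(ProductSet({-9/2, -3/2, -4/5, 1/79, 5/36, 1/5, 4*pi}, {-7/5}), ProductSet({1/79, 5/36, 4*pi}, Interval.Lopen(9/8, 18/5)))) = Union(ProductSet({1/79, 5/36, 4*pi}, Interval(9/8, 18/5)), ProductSet({-9/2, -3/2, -4/5, 1/79, 5/36, 1/5, 4*pi}, {-7/5}))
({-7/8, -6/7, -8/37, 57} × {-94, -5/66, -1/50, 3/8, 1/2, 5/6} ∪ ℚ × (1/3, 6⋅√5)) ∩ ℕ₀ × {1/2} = ℕ₀ × {1/2}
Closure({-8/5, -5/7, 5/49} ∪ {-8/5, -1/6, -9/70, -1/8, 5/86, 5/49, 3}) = {-8/5, -5/7, -1/6, -9/70, -1/8, 5/86, 5/49, 3}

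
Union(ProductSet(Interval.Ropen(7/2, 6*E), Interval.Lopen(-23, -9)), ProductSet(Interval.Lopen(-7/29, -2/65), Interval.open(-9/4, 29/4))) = Union(ProductSet(Interval.Lopen(-7/29, -2/65), Interval.open(-9/4, 29/4)), ProductSet(Interval.Ropen(7/2, 6*E), Interval.Lopen(-23, -9)))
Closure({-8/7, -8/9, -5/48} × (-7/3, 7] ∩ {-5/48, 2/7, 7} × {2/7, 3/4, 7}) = {-5/48} × {2/7, 3/4, 7}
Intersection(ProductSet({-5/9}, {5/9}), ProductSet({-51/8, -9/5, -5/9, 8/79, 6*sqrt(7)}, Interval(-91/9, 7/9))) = ProductSet({-5/9}, {5/9})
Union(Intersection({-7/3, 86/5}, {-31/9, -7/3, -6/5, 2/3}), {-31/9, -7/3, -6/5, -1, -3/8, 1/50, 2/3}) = {-31/9, -7/3, -6/5, -1, -3/8, 1/50, 2/3}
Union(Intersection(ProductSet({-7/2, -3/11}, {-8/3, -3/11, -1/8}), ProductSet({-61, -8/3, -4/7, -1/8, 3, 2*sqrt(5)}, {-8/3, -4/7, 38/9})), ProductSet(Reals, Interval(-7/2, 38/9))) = ProductSet(Reals, Interval(-7/2, 38/9))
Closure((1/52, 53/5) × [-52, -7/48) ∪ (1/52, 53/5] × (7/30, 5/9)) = ([1/52, 53/5] × {-52, -7/48, 7/30, 5/9}) ∪ ((1/52, 53/5] × (7/30, 5/9)) ∪ ((1/52, 53/5) × [-52, -7/48)) ∪ ({1/52, 53/5} × ([-52, -7/48] ∪ [7/30, 5/9]))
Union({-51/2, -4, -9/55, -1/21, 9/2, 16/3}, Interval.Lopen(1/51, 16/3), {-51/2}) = Union({-51/2, -4, -9/55, -1/21}, Interval.Lopen(1/51, 16/3))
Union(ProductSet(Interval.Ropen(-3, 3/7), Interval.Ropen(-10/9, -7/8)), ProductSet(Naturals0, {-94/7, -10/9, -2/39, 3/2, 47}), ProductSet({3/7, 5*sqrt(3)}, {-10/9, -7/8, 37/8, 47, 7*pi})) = Union(ProductSet({3/7, 5*sqrt(3)}, {-10/9, -7/8, 37/8, 47, 7*pi}), ProductSet(Interval.Ropen(-3, 3/7), Interval.Ropen(-10/9, -7/8)), ProductSet(Naturals0, {-94/7, -10/9, -2/39, 3/2, 47}))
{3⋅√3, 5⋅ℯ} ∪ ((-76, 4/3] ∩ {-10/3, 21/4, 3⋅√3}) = {-10/3, 3⋅√3, 5⋅ℯ}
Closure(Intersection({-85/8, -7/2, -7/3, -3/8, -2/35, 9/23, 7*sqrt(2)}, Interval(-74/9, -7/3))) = {-7/2, -7/3}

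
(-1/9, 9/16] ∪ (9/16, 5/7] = (-1/9, 5/7]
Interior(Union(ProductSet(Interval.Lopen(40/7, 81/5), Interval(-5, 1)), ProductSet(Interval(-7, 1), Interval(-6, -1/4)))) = Union(ProductSet(Interval.open(-7, 1), Interval.open(-6, -1/4)), ProductSet(Interval.open(40/7, 81/5), Interval.open(-5, 1)))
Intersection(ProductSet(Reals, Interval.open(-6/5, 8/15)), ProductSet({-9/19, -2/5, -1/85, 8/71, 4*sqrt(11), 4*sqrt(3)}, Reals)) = ProductSet({-9/19, -2/5, -1/85, 8/71, 4*sqrt(11), 4*sqrt(3)}, Interval.open(-6/5, 8/15))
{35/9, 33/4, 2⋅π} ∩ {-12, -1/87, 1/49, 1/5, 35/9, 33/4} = {35/9, 33/4}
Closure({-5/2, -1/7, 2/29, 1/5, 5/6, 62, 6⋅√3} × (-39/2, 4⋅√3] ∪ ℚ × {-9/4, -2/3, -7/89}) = (ℝ × {-9/4, -2/3, -7/89}) ∪ ({-5/2, -1/7, 2/29, 1/5, 5/6, 62, 6⋅√3} × [-39/2, 4⋅√3])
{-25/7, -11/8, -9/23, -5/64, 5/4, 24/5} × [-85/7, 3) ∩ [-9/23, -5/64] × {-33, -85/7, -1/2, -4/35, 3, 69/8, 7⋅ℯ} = {-9/23, -5/64} × {-85/7, -1/2, -4/35}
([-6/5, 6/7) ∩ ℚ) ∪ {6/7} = {6/7} ∪ (ℚ ∩ [-6/5, 6/7))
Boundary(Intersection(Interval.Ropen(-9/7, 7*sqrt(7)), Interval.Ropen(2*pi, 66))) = {7*sqrt(7), 2*pi}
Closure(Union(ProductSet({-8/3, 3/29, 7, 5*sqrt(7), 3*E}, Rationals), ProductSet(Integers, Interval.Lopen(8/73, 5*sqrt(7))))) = Union(ProductSet({-8/3, 3/29, 7, 5*sqrt(7), 3*E}, Reals), ProductSet(Integers, Interval(8/73, 5*sqrt(7))))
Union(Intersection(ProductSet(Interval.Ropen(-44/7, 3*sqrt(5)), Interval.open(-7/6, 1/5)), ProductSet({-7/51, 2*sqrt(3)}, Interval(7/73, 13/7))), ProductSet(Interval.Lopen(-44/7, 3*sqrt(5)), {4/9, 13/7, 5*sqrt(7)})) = Union(ProductSet({-7/51, 2*sqrt(3)}, Interval.Ropen(7/73, 1/5)), ProductSet(Interval.Lopen(-44/7, 3*sqrt(5)), {4/9, 13/7, 5*sqrt(7)}))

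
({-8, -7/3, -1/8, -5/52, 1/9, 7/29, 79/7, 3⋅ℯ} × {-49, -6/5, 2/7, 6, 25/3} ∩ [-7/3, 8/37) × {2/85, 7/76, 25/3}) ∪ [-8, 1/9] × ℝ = [-8, 1/9] × ℝ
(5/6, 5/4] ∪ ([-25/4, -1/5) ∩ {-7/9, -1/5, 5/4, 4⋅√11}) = {-7/9} ∪ (5/6, 5/4]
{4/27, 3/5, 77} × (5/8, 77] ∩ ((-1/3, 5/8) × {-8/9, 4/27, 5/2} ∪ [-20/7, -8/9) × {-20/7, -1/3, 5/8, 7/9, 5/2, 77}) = {4/27, 3/5} × {5/2}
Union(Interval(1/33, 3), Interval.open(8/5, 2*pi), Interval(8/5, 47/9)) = Interval.Ropen(1/33, 2*pi)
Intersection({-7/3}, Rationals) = {-7/3}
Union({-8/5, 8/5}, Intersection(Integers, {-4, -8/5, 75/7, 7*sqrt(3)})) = {-4, -8/5, 8/5}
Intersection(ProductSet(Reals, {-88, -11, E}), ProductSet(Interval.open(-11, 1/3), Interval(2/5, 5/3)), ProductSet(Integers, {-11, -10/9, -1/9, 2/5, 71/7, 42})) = EmptySet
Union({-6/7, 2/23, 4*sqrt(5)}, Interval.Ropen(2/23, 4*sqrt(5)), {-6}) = Union({-6, -6/7}, Interval(2/23, 4*sqrt(5)))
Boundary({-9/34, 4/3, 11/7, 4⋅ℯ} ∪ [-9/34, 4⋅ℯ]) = {-9/34, 4⋅ℯ}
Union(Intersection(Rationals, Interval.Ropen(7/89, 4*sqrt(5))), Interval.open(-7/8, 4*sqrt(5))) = Union(Intersection(Interval.Ropen(7/89, 4*sqrt(5)), Rationals), Interval.open(-7/8, 4*sqrt(5)))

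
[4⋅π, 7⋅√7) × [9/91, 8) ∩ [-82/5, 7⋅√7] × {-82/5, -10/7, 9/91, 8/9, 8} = [4⋅π, 7⋅√7) × {9/91, 8/9}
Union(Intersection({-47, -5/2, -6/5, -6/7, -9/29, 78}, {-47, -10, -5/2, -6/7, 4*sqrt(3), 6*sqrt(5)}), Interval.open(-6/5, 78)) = Union({-47, -5/2}, Interval.open(-6/5, 78))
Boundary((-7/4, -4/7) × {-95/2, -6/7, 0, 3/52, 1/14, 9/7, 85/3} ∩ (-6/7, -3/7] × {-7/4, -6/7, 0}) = [-6/7, -4/7] × {-6/7, 0}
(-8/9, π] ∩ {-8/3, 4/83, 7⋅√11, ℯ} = {4/83, ℯ}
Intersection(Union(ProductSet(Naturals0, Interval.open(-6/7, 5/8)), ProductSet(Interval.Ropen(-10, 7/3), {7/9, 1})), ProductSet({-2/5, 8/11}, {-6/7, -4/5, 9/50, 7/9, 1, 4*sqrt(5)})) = ProductSet({-2/5, 8/11}, {7/9, 1})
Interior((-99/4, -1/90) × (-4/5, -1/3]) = (-99/4, -1/90) × (-4/5, -1/3)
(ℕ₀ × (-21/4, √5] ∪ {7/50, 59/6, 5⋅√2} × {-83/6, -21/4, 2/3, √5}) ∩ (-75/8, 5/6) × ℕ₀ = {0} × {0, 1, 2}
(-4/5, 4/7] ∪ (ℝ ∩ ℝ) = (-∞, ∞)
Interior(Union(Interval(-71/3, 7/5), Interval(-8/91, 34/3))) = Interval.open(-71/3, 34/3)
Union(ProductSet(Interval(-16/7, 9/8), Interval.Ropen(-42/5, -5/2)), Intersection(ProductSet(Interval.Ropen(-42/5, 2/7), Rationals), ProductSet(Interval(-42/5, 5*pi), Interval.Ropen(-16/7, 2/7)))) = Union(ProductSet(Interval.Ropen(-42/5, 2/7), Intersection(Interval.Ropen(-16/7, 2/7), Rationals)), ProductSet(Interval(-16/7, 9/8), Interval.Ropen(-42/5, -5/2)))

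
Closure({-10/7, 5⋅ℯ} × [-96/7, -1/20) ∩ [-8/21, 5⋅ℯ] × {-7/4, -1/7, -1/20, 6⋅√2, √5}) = {5⋅ℯ} × {-7/4, -1/7}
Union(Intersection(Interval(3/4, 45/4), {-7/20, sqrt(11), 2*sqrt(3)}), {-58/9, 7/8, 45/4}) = {-58/9, 7/8, 45/4, sqrt(11), 2*sqrt(3)}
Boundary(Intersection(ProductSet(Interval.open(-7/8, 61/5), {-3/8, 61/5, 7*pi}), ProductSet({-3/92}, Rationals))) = ProductSet({-3/92}, {-3/8, 61/5})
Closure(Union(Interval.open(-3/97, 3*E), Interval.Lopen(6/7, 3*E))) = Interval(-3/97, 3*E)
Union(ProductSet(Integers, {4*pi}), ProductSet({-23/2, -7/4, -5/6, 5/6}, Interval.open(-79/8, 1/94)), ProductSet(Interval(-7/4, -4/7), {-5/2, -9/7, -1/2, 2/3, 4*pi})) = Union(ProductSet({-23/2, -7/4, -5/6, 5/6}, Interval.open(-79/8, 1/94)), ProductSet(Integers, {4*pi}), ProductSet(Interval(-7/4, -4/7), {-5/2, -9/7, -1/2, 2/3, 4*pi}))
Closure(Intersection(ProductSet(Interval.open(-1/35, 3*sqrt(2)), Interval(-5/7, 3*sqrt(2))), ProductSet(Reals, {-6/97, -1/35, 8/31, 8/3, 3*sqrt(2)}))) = ProductSet(Interval(-1/35, 3*sqrt(2)), {-6/97, -1/35, 8/31, 8/3, 3*sqrt(2)})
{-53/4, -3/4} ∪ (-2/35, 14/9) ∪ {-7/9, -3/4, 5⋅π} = {-53/4, -7/9, -3/4, 5⋅π} ∪ (-2/35, 14/9)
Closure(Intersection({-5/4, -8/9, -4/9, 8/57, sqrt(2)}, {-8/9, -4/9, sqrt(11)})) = {-8/9, -4/9}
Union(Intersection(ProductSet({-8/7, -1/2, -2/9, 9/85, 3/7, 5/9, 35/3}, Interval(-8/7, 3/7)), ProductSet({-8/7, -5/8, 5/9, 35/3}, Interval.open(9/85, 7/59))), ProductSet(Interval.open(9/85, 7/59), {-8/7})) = Union(ProductSet({-8/7, 5/9, 35/3}, Interval.open(9/85, 7/59)), ProductSet(Interval.open(9/85, 7/59), {-8/7}))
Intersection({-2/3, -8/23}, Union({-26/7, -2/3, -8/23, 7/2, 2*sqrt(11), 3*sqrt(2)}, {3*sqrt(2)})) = {-2/3, -8/23}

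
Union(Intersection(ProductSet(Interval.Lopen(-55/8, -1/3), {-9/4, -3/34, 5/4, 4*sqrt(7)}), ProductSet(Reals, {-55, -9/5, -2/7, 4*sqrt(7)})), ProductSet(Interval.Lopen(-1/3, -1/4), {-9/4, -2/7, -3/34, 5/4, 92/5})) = Union(ProductSet(Interval.Lopen(-55/8, -1/3), {4*sqrt(7)}), ProductSet(Interval.Lopen(-1/3, -1/4), {-9/4, -2/7, -3/34, 5/4, 92/5}))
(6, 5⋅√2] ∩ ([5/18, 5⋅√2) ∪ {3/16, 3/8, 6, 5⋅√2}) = (6, 5⋅√2]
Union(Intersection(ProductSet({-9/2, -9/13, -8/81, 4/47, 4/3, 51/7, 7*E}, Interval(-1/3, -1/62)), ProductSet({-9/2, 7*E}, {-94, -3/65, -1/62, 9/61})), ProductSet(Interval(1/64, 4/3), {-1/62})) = Union(ProductSet({-9/2, 7*E}, {-3/65, -1/62}), ProductSet(Interval(1/64, 4/3), {-1/62}))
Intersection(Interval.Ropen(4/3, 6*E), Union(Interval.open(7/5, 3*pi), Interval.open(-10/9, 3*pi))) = Interval.Ropen(4/3, 3*pi)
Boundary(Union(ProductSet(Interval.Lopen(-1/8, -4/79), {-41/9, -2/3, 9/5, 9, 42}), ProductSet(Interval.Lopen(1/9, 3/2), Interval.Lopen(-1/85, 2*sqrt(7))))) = Union(ProductSet({1/9, 3/2}, Interval(-1/85, 2*sqrt(7))), ProductSet(Interval(-1/8, -4/79), {-41/9, -2/3, 9/5, 9, 42}), ProductSet(Interval(1/9, 3/2), {-1/85, 2*sqrt(7)}))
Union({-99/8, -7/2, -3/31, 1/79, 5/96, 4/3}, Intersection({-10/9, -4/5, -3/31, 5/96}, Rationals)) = {-99/8, -7/2, -10/9, -4/5, -3/31, 1/79, 5/96, 4/3}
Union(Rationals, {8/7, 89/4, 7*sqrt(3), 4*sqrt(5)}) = Union({7*sqrt(3), 4*sqrt(5)}, Rationals)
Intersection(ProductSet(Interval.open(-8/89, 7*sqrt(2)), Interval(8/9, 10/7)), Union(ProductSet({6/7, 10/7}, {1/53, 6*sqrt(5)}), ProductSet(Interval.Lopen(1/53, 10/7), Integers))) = ProductSet(Interval.Lopen(1/53, 10/7), Range(1, 2, 1))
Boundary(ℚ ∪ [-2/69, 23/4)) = (-∞, -2/69] ∪ [23/4, ∞)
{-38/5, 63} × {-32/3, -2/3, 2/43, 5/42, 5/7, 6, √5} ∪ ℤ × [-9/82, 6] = (ℤ × [-9/82, 6]) ∪ ({-38/5, 63} × {-32/3, -2/3, 2/43, 5/42, 5/7, 6, √5})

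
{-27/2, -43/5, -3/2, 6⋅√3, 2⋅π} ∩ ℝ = {-27/2, -43/5, -3/2, 6⋅√3, 2⋅π}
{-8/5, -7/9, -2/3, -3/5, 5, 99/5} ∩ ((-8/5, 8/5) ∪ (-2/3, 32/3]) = {-7/9, -2/3, -3/5, 5}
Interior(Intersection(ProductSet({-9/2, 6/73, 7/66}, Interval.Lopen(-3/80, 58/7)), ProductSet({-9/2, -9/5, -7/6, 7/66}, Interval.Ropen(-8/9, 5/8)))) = EmptySet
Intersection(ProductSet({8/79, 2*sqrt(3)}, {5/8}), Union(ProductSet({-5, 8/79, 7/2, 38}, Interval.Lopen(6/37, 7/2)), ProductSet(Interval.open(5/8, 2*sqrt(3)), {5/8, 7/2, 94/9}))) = ProductSet({8/79}, {5/8})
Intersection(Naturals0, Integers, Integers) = Naturals0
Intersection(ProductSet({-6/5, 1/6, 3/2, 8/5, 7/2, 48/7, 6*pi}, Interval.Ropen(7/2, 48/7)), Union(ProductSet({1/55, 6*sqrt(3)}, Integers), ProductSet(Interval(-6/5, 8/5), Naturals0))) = ProductSet({-6/5, 1/6, 3/2, 8/5}, Range(4, 7, 1))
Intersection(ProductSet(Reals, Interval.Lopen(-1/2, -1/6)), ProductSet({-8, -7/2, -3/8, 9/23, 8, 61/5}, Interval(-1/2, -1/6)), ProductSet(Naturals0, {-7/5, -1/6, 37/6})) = ProductSet({8}, {-1/6})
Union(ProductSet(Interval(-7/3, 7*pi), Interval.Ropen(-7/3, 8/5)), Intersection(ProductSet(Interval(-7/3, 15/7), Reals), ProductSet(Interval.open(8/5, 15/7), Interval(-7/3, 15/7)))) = Union(ProductSet(Interval(-7/3, 7*pi), Interval.Ropen(-7/3, 8/5)), ProductSet(Interval.open(8/5, 15/7), Interval(-7/3, 15/7)))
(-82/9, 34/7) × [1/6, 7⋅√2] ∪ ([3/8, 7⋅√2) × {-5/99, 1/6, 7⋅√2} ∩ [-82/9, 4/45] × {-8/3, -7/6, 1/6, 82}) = (-82/9, 34/7) × [1/6, 7⋅√2]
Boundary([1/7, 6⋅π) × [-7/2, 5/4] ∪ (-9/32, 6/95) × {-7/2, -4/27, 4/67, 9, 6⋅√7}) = ({1/7, 6⋅π} × [-7/2, 5/4]) ∪ ([1/7, 6⋅π] × {-7/2, 5/4}) ∪ ([-9/32, 6/95] × {-7/2, -4/27, 4/67, 9, 6⋅√7})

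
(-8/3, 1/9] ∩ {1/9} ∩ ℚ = {1/9}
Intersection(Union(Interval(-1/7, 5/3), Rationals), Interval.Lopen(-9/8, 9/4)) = Union(Intersection(Interval.Lopen(-9/8, 9/4), Rationals), Interval(-1/7, 5/3))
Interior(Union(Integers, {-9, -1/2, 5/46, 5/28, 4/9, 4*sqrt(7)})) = EmptySet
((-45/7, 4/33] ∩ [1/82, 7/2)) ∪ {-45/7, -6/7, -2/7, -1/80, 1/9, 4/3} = {-45/7, -6/7, -2/7, -1/80, 4/3} ∪ [1/82, 4/33]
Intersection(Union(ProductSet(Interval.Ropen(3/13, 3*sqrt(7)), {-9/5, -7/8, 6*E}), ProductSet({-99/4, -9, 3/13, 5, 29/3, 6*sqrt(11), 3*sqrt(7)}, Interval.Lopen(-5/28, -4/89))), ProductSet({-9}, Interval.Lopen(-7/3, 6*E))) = ProductSet({-9}, Interval.Lopen(-5/28, -4/89))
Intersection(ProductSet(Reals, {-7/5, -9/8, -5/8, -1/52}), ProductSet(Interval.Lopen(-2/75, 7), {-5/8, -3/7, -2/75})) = ProductSet(Interval.Lopen(-2/75, 7), {-5/8})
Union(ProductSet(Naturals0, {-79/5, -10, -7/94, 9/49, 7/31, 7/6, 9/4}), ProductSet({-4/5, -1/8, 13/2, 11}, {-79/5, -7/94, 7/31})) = Union(ProductSet({-4/5, -1/8, 13/2, 11}, {-79/5, -7/94, 7/31}), ProductSet(Naturals0, {-79/5, -10, -7/94, 9/49, 7/31, 7/6, 9/4}))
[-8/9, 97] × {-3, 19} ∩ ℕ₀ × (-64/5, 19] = {0, 1, …, 97} × {-3, 19}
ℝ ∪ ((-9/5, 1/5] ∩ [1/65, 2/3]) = (-∞, ∞)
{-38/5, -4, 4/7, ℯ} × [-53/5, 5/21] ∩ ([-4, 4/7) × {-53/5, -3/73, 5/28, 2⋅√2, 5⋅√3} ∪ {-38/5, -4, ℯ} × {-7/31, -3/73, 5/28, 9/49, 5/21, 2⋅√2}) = ({-4} × {-53/5, -3/73, 5/28}) ∪ ({-38/5, -4, ℯ} × {-7/31, -3/73, 5/28, 9/49, 5/21})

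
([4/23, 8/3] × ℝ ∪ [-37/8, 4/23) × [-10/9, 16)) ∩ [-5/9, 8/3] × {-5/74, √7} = [-5/9, 8/3] × {-5/74, √7}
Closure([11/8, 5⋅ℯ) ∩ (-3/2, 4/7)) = ∅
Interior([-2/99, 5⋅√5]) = (-2/99, 5⋅√5)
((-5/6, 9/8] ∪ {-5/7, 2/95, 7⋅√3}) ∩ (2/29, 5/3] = (2/29, 9/8]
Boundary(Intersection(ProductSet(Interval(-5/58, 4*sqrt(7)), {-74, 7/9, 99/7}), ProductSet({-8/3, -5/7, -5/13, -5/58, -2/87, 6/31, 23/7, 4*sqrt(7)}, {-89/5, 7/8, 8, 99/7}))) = ProductSet({-5/58, -2/87, 6/31, 23/7, 4*sqrt(7)}, {99/7})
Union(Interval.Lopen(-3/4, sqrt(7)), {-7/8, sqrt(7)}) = Union({-7/8}, Interval.Lopen(-3/4, sqrt(7)))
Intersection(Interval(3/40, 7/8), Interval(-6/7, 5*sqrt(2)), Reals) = Interval(3/40, 7/8)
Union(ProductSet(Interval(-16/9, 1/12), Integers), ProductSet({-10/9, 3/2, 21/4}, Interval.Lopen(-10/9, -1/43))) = Union(ProductSet({-10/9, 3/2, 21/4}, Interval.Lopen(-10/9, -1/43)), ProductSet(Interval(-16/9, 1/12), Integers))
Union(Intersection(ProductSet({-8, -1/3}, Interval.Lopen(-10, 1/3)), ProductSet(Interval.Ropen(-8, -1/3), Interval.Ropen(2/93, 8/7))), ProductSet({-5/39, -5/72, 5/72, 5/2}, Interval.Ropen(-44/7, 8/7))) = Union(ProductSet({-8}, Interval(2/93, 1/3)), ProductSet({-5/39, -5/72, 5/72, 5/2}, Interval.Ropen(-44/7, 8/7)))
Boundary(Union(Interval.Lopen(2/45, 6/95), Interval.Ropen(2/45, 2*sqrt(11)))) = {2/45, 2*sqrt(11)}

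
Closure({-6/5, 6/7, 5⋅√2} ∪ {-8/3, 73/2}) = {-8/3, -6/5, 6/7, 73/2, 5⋅√2}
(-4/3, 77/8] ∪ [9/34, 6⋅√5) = (-4/3, 6⋅√5)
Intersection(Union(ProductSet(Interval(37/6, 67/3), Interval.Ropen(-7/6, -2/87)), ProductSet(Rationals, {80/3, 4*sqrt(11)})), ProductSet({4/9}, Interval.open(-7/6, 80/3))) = ProductSet({4/9}, {4*sqrt(11)})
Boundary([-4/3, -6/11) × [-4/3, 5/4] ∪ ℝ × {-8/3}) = (ℝ × {-8/3}) ∪ ({-4/3, -6/11} × [-4/3, 5/4]) ∪ ([-4/3, -6/11] × {-4/3, 5/4})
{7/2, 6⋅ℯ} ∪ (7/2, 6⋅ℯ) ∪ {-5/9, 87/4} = {-5/9, 87/4} ∪ [7/2, 6⋅ℯ]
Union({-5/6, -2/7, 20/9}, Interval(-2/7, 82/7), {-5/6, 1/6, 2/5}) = Union({-5/6}, Interval(-2/7, 82/7))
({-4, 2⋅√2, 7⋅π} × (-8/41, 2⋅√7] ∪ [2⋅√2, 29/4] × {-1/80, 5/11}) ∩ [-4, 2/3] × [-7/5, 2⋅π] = {-4} × (-8/41, 2⋅√7]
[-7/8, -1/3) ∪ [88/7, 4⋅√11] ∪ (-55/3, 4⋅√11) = (-55/3, 4⋅√11]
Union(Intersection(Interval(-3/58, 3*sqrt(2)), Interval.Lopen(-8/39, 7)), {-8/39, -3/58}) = Union({-8/39}, Interval(-3/58, 3*sqrt(2)))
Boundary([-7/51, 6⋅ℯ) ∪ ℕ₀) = {-7/51, 6⋅ℯ} ∪ (ℕ₀ \ (-7/51, 6⋅ℯ))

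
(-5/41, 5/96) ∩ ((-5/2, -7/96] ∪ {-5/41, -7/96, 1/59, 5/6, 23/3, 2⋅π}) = (-5/41, -7/96] ∪ {1/59}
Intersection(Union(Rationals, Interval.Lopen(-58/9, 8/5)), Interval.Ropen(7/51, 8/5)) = Union(Intersection(Interval.Ropen(7/51, 8/5), Rationals), Interval.Ropen(7/51, 8/5))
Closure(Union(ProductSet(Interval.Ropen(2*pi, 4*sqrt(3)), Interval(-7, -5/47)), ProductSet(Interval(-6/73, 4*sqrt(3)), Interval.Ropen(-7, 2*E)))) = ProductSet(Interval(-6/73, 4*sqrt(3)), Interval(-7, 2*E))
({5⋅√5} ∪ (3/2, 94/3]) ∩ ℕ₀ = {2, 3, …, 31}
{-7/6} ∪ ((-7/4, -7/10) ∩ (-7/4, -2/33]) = (-7/4, -7/10)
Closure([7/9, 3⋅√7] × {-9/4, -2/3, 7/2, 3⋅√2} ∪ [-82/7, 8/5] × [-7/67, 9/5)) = ([-82/7, 8/5] × [-7/67, 9/5]) ∪ ([7/9, 3⋅√7] × {-9/4, -2/3, 7/2, 3⋅√2})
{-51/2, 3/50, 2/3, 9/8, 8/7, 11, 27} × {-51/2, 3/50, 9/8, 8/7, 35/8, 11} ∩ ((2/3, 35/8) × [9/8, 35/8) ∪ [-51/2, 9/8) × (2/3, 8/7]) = {-51/2, 3/50, 2/3, 9/8, 8/7} × {9/8, 8/7}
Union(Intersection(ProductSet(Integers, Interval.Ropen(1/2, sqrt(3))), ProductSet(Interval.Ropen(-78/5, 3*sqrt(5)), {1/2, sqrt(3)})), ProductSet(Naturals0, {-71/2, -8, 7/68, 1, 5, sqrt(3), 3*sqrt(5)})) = Union(ProductSet(Naturals0, {-71/2, -8, 7/68, 1, 5, sqrt(3), 3*sqrt(5)}), ProductSet(Range(-15, 7, 1), {1/2}))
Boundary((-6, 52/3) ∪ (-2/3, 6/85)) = {-6, 52/3}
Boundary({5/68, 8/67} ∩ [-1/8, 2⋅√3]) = {5/68, 8/67}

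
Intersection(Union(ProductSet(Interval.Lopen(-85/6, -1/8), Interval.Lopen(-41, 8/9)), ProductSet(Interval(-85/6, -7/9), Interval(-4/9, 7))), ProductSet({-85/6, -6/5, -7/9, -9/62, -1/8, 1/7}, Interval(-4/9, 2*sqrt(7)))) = Union(ProductSet({-85/6, -6/5, -7/9}, Interval(-4/9, 2*sqrt(7))), ProductSet({-6/5, -7/9, -9/62, -1/8}, Interval(-4/9, 8/9)))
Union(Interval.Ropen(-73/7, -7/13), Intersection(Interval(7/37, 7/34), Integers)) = Interval.Ropen(-73/7, -7/13)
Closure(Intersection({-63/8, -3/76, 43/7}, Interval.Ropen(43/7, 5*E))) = {43/7}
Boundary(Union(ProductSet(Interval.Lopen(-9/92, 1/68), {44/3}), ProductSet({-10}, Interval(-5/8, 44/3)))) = Union(ProductSet({-10}, Interval(-5/8, 44/3)), ProductSet(Interval(-9/92, 1/68), {44/3}))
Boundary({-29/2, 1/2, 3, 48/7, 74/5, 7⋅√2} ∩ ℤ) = {3}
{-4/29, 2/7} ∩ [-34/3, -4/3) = ∅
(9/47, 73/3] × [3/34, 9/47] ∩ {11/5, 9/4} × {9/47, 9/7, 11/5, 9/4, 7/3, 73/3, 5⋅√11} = {11/5, 9/4} × {9/47}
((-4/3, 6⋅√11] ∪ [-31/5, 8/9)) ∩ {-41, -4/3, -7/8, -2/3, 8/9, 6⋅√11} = {-4/3, -7/8, -2/3, 8/9, 6⋅√11}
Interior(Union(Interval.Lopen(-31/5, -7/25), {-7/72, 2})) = Interval.open(-31/5, -7/25)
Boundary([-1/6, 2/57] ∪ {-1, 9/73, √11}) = {-1, -1/6, 2/57, 9/73, √11}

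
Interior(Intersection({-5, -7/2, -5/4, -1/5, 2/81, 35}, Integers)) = EmptySet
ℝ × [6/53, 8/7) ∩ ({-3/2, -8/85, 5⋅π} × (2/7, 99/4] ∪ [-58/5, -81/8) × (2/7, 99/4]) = ([-58/5, -81/8) ∪ {-3/2, -8/85, 5⋅π}) × (2/7, 8/7)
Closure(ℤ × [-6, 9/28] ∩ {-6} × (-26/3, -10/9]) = {-6} × [-6, -10/9]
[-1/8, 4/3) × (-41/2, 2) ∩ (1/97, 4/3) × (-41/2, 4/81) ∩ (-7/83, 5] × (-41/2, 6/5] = (1/97, 4/3) × (-41/2, 4/81)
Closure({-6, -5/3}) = {-6, -5/3}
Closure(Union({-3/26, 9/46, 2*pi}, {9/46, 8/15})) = {-3/26, 9/46, 8/15, 2*pi}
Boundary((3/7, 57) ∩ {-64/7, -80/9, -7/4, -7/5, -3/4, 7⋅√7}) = {7⋅√7}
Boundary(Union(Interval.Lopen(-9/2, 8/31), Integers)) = Union(Complement(Integers, Interval.open(-9/2, 8/31)), {-9/2, 8/31})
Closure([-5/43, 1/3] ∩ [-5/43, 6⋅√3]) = [-5/43, 1/3]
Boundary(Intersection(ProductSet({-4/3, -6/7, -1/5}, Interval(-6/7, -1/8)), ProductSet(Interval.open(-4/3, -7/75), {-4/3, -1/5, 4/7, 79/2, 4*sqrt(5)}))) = ProductSet({-6/7, -1/5}, {-1/5})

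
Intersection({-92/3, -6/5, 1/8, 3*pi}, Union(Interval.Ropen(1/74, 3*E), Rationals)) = {-92/3, -6/5, 1/8}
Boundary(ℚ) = ℝ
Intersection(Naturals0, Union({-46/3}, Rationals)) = Naturals0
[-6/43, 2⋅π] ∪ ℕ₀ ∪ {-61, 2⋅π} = {-61} ∪ [-6/43, 2⋅π] ∪ ℕ₀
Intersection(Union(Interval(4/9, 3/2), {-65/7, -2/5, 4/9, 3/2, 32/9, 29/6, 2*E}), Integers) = Range(1, 2, 1)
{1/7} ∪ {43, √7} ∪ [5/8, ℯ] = {1/7, 43} ∪ [5/8, ℯ]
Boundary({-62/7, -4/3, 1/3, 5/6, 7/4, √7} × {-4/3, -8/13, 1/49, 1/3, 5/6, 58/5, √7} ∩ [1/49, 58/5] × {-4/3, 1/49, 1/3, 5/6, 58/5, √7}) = {1/3, 5/6, 7/4, √7} × {-4/3, 1/49, 1/3, 5/6, 58/5, √7}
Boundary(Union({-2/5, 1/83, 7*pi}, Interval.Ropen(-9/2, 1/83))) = {-9/2, 1/83, 7*pi}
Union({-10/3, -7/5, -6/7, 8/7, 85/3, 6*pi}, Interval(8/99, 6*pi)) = Union({-10/3, -7/5, -6/7, 85/3}, Interval(8/99, 6*pi))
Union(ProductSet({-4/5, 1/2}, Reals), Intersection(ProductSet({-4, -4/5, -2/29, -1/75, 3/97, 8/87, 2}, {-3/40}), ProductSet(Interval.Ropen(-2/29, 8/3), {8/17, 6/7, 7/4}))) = ProductSet({-4/5, 1/2}, Reals)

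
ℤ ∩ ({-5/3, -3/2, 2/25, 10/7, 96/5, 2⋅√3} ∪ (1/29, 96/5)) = {1, 2, …, 19}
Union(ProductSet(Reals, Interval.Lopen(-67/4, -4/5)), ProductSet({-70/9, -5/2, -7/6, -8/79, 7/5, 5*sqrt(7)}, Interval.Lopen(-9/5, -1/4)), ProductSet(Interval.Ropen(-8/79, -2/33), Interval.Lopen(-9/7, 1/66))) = Union(ProductSet({-70/9, -5/2, -7/6, -8/79, 7/5, 5*sqrt(7)}, Interval.Lopen(-9/5, -1/4)), ProductSet(Interval.Ropen(-8/79, -2/33), Interval.Lopen(-9/7, 1/66)), ProductSet(Reals, Interval.Lopen(-67/4, -4/5)))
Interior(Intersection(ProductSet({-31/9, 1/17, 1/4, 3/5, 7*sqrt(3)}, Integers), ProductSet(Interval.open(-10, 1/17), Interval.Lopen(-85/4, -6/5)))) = EmptySet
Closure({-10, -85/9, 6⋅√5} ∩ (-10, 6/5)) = {-85/9}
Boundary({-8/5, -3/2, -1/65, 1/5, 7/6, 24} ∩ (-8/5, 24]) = {-3/2, -1/65, 1/5, 7/6, 24}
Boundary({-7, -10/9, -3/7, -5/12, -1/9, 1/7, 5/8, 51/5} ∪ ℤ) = ℤ ∪ {-10/9, -3/7, -5/12, -1/9, 1/7, 5/8, 51/5}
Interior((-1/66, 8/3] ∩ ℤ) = ∅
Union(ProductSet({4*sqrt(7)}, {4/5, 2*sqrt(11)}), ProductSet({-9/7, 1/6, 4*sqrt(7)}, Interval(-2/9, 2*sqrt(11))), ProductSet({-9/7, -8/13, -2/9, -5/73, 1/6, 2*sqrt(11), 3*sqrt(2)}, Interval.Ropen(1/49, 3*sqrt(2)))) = Union(ProductSet({-9/7, 1/6, 4*sqrt(7)}, Interval(-2/9, 2*sqrt(11))), ProductSet({-9/7, -8/13, -2/9, -5/73, 1/6, 2*sqrt(11), 3*sqrt(2)}, Interval.Ropen(1/49, 3*sqrt(2))))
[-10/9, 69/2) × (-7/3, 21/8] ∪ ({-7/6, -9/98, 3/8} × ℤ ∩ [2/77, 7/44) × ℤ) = [-10/9, 69/2) × (-7/3, 21/8]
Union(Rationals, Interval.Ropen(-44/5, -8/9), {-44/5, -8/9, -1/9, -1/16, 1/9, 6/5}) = Union(Interval(-44/5, -8/9), Rationals)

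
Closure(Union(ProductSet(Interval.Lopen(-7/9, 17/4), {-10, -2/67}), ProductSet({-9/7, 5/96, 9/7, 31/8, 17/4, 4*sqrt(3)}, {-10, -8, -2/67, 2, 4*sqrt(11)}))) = Union(ProductSet({-9/7, 5/96, 9/7, 31/8, 17/4, 4*sqrt(3)}, {-10, -8, -2/67, 2, 4*sqrt(11)}), ProductSet(Interval(-7/9, 17/4), {-10, -2/67}))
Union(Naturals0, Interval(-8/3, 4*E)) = Union(Interval(-8/3, 4*E), Naturals0)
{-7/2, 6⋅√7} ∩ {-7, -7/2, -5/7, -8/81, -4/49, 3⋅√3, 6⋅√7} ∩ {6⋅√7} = {6⋅√7}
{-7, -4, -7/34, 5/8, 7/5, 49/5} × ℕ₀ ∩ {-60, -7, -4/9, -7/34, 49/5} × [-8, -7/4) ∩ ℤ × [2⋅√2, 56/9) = ∅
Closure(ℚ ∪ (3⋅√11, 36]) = ℚ ∪ (-∞, ∞)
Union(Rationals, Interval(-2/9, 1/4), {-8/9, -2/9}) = Union(Interval(-2/9, 1/4), Rationals)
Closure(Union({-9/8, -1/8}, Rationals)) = Reals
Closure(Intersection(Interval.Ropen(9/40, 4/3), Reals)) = Interval(9/40, 4/3)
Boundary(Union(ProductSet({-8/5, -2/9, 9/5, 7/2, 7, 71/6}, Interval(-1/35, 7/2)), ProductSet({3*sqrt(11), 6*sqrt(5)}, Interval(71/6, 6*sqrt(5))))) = Union(ProductSet({3*sqrt(11), 6*sqrt(5)}, Interval(71/6, 6*sqrt(5))), ProductSet({-8/5, -2/9, 9/5, 7/2, 7, 71/6}, Interval(-1/35, 7/2)))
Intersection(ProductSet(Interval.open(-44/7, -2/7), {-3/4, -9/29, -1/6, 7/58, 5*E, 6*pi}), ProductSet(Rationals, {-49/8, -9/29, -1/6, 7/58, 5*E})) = ProductSet(Intersection(Interval.open(-44/7, -2/7), Rationals), {-9/29, -1/6, 7/58, 5*E})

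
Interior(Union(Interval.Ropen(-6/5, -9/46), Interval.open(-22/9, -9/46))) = Interval.open(-22/9, -9/46)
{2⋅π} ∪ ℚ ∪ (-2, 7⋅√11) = ℚ ∪ [-2, 7⋅√11)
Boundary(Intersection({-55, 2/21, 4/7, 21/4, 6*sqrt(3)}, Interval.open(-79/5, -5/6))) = EmptySet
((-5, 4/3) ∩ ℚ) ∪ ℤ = ℤ ∪ (ℚ ∩ (-5, 4/3))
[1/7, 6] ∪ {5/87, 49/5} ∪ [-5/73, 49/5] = [-5/73, 49/5]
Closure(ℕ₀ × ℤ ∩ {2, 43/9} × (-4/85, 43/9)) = {2} × {0, 1, …, 4}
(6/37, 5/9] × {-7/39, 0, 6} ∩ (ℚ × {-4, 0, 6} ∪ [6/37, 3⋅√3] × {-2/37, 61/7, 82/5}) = (ℚ ∩ (6/37, 5/9]) × {0, 6}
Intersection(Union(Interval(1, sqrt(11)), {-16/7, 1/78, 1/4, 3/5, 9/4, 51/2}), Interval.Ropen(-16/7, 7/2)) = Union({-16/7, 1/78, 1/4, 3/5}, Interval(1, sqrt(11)))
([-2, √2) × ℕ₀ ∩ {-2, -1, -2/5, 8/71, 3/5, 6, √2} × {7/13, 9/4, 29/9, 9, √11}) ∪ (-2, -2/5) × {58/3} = ((-2, -2/5) × {58/3}) ∪ ({-2, -1, -2/5, 8/71, 3/5} × {9})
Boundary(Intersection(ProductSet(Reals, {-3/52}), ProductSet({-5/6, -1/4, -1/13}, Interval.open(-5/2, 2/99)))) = ProductSet({-5/6, -1/4, -1/13}, {-3/52})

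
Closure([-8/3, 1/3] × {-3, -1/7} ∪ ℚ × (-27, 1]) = ℝ × [-27, 1]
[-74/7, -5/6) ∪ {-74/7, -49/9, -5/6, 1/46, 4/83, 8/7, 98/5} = [-74/7, -5/6] ∪ {1/46, 4/83, 8/7, 98/5}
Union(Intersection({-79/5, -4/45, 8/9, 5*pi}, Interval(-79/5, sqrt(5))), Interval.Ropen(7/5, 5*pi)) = Union({-79/5, -4/45, 8/9}, Interval.Ropen(7/5, 5*pi))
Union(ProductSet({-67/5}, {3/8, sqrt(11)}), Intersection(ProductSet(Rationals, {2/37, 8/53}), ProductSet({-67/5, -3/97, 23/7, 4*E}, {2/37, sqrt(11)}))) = Union(ProductSet({-67/5}, {3/8, sqrt(11)}), ProductSet({-67/5, -3/97, 23/7}, {2/37}))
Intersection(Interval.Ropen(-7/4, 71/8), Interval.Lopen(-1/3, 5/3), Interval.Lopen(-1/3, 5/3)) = Interval.Lopen(-1/3, 5/3)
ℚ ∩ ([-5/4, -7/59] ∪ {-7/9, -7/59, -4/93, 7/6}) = {-4/93, 7/6} ∪ (ℚ ∩ [-5/4, -7/59])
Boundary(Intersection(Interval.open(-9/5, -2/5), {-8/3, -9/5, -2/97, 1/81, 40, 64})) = EmptySet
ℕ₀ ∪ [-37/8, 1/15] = [-37/8, 1/15] ∪ ℕ₀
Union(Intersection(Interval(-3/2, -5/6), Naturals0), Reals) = Reals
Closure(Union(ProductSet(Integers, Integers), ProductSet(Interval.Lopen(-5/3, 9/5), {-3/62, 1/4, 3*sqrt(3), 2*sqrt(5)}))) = Union(ProductSet(Integers, Integers), ProductSet(Interval(-5/3, 9/5), {-3/62, 1/4, 3*sqrt(3), 2*sqrt(5)}))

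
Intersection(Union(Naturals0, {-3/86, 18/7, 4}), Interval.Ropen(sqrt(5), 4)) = Union({18/7}, Range(3, 4, 1))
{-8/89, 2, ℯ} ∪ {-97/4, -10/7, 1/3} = {-97/4, -10/7, -8/89, 1/3, 2, ℯ}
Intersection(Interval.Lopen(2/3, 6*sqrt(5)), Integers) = Range(1, 14, 1)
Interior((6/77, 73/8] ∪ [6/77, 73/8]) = (6/77, 73/8)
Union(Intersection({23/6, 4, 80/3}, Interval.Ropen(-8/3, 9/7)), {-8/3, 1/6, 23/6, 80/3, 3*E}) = {-8/3, 1/6, 23/6, 80/3, 3*E}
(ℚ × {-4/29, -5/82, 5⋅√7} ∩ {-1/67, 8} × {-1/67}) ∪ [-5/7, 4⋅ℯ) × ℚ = [-5/7, 4⋅ℯ) × ℚ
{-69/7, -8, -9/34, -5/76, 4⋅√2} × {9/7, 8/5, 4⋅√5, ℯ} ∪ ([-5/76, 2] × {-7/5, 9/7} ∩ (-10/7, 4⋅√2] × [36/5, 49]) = {-69/7, -8, -9/34, -5/76, 4⋅√2} × {9/7, 8/5, 4⋅√5, ℯ}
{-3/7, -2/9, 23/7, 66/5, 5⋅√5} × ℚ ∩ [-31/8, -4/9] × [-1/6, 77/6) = ∅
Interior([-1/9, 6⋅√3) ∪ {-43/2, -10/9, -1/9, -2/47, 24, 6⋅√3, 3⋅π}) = (-1/9, 6⋅√3)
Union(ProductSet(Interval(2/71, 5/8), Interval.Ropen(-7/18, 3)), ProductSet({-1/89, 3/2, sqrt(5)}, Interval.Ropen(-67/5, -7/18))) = Union(ProductSet({-1/89, 3/2, sqrt(5)}, Interval.Ropen(-67/5, -7/18)), ProductSet(Interval(2/71, 5/8), Interval.Ropen(-7/18, 3)))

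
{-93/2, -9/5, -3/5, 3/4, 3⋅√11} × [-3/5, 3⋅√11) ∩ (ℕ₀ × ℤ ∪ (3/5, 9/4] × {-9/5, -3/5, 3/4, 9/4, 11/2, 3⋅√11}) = {3/4} × {-3/5, 3/4, 9/4, 11/2}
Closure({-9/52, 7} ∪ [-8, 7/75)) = [-8, 7/75] ∪ {7}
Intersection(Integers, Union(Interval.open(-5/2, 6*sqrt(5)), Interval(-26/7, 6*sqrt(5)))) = Range(-3, 14, 1)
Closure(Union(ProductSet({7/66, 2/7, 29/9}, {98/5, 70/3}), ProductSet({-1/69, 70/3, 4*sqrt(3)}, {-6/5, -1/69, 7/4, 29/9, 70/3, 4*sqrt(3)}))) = Union(ProductSet({-1/69, 70/3, 4*sqrt(3)}, {-6/5, -1/69, 7/4, 29/9, 70/3, 4*sqrt(3)}), ProductSet({7/66, 2/7, 29/9}, {98/5, 70/3}))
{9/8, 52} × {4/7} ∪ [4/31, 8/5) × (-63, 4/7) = ({9/8, 52} × {4/7}) ∪ ([4/31, 8/5) × (-63, 4/7))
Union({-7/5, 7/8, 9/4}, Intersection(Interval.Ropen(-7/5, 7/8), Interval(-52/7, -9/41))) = Union({7/8, 9/4}, Interval(-7/5, -9/41))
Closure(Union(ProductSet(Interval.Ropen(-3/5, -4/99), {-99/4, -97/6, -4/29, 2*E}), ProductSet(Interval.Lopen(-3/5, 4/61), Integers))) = Union(ProductSet(Interval(-3/5, -4/99), {-99/4, -97/6, -4/29, 2*E}), ProductSet(Interval(-3/5, 4/61), Integers))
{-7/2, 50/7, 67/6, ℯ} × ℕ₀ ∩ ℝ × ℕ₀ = {-7/2, 50/7, 67/6, ℯ} × ℕ₀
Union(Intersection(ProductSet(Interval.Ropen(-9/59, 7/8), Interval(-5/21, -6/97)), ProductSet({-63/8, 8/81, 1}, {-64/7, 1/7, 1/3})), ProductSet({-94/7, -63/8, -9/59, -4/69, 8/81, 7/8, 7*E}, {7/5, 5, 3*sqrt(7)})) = ProductSet({-94/7, -63/8, -9/59, -4/69, 8/81, 7/8, 7*E}, {7/5, 5, 3*sqrt(7)})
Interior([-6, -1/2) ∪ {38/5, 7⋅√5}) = (-6, -1/2)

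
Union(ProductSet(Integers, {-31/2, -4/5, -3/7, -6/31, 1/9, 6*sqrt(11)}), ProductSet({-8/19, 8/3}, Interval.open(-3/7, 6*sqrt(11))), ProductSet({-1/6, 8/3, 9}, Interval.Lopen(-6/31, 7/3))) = Union(ProductSet({-8/19, 8/3}, Interval.open(-3/7, 6*sqrt(11))), ProductSet({-1/6, 8/3, 9}, Interval.Lopen(-6/31, 7/3)), ProductSet(Integers, {-31/2, -4/5, -3/7, -6/31, 1/9, 6*sqrt(11)}))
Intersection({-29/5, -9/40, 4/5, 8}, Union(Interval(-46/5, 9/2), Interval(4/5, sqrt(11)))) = {-29/5, -9/40, 4/5}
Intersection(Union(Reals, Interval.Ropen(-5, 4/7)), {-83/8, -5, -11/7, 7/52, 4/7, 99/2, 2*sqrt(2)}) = {-83/8, -5, -11/7, 7/52, 4/7, 99/2, 2*sqrt(2)}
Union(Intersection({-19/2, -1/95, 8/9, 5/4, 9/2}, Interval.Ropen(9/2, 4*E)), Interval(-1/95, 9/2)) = Interval(-1/95, 9/2)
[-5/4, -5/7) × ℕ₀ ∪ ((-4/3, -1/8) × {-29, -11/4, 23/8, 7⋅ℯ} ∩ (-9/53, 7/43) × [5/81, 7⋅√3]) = ([-5/4, -5/7) × ℕ₀) ∪ ((-9/53, -1/8) × {23/8})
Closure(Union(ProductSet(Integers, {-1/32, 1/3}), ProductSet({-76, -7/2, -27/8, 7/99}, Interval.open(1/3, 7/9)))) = Union(ProductSet({-76, -7/2, -27/8, 7/99}, Interval(1/3, 7/9)), ProductSet(Integers, {-1/32, 1/3}))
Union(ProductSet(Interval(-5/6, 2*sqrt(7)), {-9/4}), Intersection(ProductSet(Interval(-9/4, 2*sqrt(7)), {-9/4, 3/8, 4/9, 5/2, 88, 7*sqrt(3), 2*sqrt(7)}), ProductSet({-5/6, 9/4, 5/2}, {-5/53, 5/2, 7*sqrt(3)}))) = Union(ProductSet({-5/6, 9/4, 5/2}, {5/2, 7*sqrt(3)}), ProductSet(Interval(-5/6, 2*sqrt(7)), {-9/4}))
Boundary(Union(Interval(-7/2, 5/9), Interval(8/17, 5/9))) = {-7/2, 5/9}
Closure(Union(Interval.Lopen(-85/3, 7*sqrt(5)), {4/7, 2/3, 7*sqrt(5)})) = Interval(-85/3, 7*sqrt(5))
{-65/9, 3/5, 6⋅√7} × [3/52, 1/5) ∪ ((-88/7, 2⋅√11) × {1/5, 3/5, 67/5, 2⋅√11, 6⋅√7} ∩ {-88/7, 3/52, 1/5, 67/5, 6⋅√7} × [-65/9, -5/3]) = {-65/9, 3/5, 6⋅√7} × [3/52, 1/5)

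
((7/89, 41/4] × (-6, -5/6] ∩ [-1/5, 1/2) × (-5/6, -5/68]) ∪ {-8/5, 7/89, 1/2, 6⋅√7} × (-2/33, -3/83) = {-8/5, 7/89, 1/2, 6⋅√7} × (-2/33, -3/83)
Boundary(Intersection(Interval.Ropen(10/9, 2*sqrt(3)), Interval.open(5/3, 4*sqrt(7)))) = {5/3, 2*sqrt(3)}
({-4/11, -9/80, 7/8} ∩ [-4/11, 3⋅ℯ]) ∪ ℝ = ℝ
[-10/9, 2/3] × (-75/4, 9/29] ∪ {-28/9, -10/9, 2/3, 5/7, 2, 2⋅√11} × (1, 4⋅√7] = ([-10/9, 2/3] × (-75/4, 9/29]) ∪ ({-28/9, -10/9, 2/3, 5/7, 2, 2⋅√11} × (1, 4⋅√7])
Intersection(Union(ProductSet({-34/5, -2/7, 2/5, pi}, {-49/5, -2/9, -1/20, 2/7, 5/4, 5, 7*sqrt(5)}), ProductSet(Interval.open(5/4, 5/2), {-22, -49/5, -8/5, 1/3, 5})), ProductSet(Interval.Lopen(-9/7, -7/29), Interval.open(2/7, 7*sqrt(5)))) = ProductSet({-2/7}, {5/4, 5})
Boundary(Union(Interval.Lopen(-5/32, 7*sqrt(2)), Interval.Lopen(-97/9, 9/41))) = {-97/9, 7*sqrt(2)}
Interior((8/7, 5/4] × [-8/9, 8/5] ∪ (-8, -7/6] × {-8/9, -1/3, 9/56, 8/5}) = (8/7, 5/4) × (-8/9, 8/5)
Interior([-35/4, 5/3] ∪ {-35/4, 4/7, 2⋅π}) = (-35/4, 5/3)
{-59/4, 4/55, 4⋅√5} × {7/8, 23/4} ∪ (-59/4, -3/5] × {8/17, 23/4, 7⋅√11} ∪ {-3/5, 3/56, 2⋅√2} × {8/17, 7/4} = ({-59/4, 4/55, 4⋅√5} × {7/8, 23/4}) ∪ ({-3/5, 3/56, 2⋅√2} × {8/17, 7/4}) ∪ ((-59/4, -3/5] × {8/17, 23/4, 7⋅√11})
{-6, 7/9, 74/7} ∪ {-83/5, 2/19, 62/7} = {-83/5, -6, 2/19, 7/9, 62/7, 74/7}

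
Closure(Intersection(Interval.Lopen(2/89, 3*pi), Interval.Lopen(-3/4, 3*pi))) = Interval(2/89, 3*pi)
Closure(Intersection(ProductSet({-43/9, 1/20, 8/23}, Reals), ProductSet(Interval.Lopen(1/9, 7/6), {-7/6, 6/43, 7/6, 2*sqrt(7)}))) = ProductSet({8/23}, {-7/6, 6/43, 7/6, 2*sqrt(7)})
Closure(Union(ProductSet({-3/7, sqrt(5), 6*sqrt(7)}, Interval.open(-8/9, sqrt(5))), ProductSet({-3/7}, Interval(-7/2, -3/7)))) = Union(ProductSet({-3/7}, Interval(-7/2, -3/7)), ProductSet({-3/7, sqrt(5), 6*sqrt(7)}, Interval(-8/9, sqrt(5))))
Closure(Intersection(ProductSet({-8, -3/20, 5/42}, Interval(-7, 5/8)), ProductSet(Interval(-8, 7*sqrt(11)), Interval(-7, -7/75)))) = ProductSet({-8, -3/20, 5/42}, Interval(-7, -7/75))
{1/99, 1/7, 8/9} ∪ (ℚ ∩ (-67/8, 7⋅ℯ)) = ℚ ∩ (-67/8, 7⋅ℯ)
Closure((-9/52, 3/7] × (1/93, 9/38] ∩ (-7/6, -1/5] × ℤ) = ∅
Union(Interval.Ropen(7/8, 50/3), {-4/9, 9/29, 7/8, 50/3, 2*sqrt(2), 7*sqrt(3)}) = Union({-4/9, 9/29}, Interval(7/8, 50/3))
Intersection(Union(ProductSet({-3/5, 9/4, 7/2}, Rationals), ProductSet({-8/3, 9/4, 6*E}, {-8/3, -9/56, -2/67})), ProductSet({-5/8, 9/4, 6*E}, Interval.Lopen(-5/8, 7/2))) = Union(ProductSet({9/4}, Intersection(Interval.Lopen(-5/8, 7/2), Rationals)), ProductSet({9/4, 6*E}, {-9/56, -2/67}))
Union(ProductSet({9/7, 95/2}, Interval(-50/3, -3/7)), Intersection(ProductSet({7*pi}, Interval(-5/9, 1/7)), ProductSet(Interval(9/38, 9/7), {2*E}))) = ProductSet({9/7, 95/2}, Interval(-50/3, -3/7))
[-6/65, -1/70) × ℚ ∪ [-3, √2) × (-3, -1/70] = ([-6/65, -1/70) × ℚ) ∪ ([-3, √2) × (-3, -1/70])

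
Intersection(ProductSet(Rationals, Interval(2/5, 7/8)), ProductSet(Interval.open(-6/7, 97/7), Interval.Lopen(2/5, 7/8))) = ProductSet(Intersection(Interval.open(-6/7, 97/7), Rationals), Interval.Lopen(2/5, 7/8))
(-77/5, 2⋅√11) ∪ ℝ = (-∞, ∞)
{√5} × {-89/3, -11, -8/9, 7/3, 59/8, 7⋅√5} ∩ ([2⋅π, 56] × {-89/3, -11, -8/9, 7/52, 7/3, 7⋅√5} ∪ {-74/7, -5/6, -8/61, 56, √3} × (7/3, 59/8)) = ∅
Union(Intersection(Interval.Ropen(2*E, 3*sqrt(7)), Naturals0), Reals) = Union(Range(6, 8, 1), Reals)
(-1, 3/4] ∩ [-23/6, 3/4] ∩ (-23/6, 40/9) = (-1, 3/4]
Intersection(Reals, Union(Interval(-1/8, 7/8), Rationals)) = Union(Interval(-1/8, 7/8), Rationals)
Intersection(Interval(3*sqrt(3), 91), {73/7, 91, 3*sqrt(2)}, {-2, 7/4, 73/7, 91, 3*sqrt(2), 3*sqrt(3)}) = {73/7, 91}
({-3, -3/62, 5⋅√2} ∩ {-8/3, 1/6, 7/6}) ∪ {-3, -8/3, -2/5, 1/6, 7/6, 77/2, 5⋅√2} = {-3, -8/3, -2/5, 1/6, 7/6, 77/2, 5⋅√2}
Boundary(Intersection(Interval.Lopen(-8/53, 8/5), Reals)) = {-8/53, 8/5}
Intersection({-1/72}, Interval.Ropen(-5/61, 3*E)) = {-1/72}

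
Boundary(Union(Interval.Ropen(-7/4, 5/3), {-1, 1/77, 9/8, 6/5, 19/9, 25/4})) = {-7/4, 5/3, 19/9, 25/4}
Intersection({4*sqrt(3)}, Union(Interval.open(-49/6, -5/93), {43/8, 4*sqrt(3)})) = {4*sqrt(3)}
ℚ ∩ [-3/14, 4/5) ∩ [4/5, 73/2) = ∅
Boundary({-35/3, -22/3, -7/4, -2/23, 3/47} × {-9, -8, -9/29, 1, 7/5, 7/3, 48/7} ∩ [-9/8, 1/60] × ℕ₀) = {-2/23} × {1}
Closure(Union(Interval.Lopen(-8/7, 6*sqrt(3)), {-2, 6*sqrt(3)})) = Union({-2}, Interval(-8/7, 6*sqrt(3)))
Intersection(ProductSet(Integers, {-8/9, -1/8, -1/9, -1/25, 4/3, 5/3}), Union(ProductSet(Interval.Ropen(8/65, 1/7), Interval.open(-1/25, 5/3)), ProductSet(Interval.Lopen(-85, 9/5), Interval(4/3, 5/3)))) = ProductSet(Range(-84, 2, 1), {4/3, 5/3})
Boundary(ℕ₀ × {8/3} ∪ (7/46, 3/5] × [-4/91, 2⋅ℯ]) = ((ℕ₀ \ (7/46, 3/5)) × {8/3}) ∪ ({7/46, 3/5} × [-4/91, 2⋅ℯ]) ∪ ([7/46, 3/5] × {-4/91, 2⋅ℯ})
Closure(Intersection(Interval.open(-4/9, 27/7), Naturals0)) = Range(0, 4, 1)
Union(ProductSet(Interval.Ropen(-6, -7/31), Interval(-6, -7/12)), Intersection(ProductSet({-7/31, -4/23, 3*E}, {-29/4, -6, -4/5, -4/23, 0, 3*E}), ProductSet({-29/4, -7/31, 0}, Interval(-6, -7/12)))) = Union(ProductSet({-7/31}, {-6, -4/5}), ProductSet(Interval.Ropen(-6, -7/31), Interval(-6, -7/12)))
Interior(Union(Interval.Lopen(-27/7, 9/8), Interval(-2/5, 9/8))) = Interval.open(-27/7, 9/8)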